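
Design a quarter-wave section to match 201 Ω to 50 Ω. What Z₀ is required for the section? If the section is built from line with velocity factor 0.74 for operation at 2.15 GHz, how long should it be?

Z_qwt = √(Z_0·R_L) = √(50 × 201) = √10050
λ = 0.74·c/f = 0.103 m, so l = λ/4 = 0.0258 m

Z_qwt ≈ 100 Ω; length ≈ 2.58 cm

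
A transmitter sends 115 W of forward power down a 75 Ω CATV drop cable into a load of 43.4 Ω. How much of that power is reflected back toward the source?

Γ = (43.4 − 75)/(43.4 + 75) = -0.267
|Γ|² = 0.0712
P_refl = |Γ|²·P_inc = 8.19 W, P_del = (1 − |Γ|²)·P_inc = 107 W

P_reflected ≈ 8.19 W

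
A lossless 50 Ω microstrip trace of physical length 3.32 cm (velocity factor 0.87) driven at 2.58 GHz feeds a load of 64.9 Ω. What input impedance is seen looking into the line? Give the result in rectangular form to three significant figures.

λ = v/f = 0.87·c / 2.58 GHz = 0.101 m
βl = 2π·l/λ = 2π × 0.328 = 118°
tan(βl) = tan(118°) = -1.87
Z_in = Z_0·(Z_L + jZ_0·tanβl)/(Z_0 + jZ_L·tanβl)
     = 50·(64.9 − j93.5)/(50 − j121)

Z_in ≈ 42.4 + j9.29 Ω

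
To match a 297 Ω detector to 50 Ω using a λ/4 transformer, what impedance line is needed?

Z_qwt = √(Z_0·R_L) = √(50 × 297) = √14850

Z_qwt ≈ 122 Ω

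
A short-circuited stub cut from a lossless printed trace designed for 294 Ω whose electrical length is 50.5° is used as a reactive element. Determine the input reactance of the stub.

tan(βl) = 1.21
For a short-circuited stub, Z_in = jZ_0·tan(βl)

X_in ≈ 357 Ω (inductive)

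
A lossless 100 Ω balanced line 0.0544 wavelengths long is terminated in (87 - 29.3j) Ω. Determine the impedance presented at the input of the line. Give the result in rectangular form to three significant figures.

Z_in ≈ 74.5 − j15.2 Ω

βl = 2π × 0.0544 = 19.6°
tan(βl) = tan(19.6°) = 0.356
Z_in = Z_0·(Z_L + jZ_0·tanβl)/(Z_0 + jZ_L·tanβl)
     = 100·(87 + j6.28)/(110 + j31)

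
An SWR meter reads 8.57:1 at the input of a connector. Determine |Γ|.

|Γ| ≈ 0.791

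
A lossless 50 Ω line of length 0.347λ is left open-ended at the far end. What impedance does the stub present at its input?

βl = 2π × 0.347 = 125°
tan(βl) = -1.43
For an open-ended stub, Z_in = −jZ_0·cot(βl) = −jZ_0/tan(βl)

Z_in ≈ +j34.9 Ω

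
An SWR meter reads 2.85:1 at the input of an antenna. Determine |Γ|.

|Γ| = (S − 1)/(S + 1) = (2.85 − 1)/(2.85 + 1) = 1.85/3.85

|Γ| ≈ 0.481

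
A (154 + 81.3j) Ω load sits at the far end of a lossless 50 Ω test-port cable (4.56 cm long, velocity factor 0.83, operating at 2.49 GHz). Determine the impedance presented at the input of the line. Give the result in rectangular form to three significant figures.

λ = v/f = 0.83·c / 2.49 GHz = 0.1 m
βl = 2π·l/λ = 2π × 0.456 = 164°
tan(βl) = tan(164°) = -0.284
Z_in = Z_0·(Z_L + jZ_0·tanβl)/(Z_0 + jZ_L·tanβl)
     = 50·(154 + j67.1)/(73.1 − j43.7)

Z_in ≈ 57.4 + j80.2 Ω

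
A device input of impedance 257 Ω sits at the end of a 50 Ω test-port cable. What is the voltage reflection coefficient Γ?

Γ = (Z_L − Z_0)/(Z_L + Z_0) = (257 − 50)/(257 + 50) = 207/307

Γ = 0.674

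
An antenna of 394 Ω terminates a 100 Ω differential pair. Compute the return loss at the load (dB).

RL ≈ 4.51 dB

Γ = (394 − 100)/(394 + 100) = 0.595
RL = −20·log₁₀|Γ| = −20·log₁₀(0.595)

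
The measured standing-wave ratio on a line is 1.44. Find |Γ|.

|Γ| = (S − 1)/(S + 1) = (1.44 − 1)/(1.44 + 1) = 0.44/2.44

|Γ| ≈ 0.18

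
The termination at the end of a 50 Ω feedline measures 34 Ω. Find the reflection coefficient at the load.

Γ = -0.19

Γ = (Z_L − Z_0)/(Z_L + Z_0) = (34 − 50)/(34 + 50) = -16/84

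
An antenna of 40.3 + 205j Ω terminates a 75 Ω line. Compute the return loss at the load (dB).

Γ = (-34.7 + j205)/(115.3 + j205), |Γ| = 0.884
RL = −20·log₁₀|Γ| = −20·log₁₀(0.884)

RL ≈ 1.07 dB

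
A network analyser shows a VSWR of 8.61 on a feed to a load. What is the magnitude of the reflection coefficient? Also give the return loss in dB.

|Γ| ≈ 0.792; return loss ≈ 2.03 dB

|Γ| = (S − 1)/(S + 1) = (8.61 − 1)/(8.61 + 1) = 7.61/9.61
RL = −20·log₁₀|Γ| = −20·log₁₀(0.792)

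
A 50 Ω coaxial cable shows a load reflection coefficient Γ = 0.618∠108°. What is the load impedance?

Z_L = Z_0·(1 + Γ)/(1 − Γ) = 50·(0.809 + j0.588)/(1.19 − j0.588)

Z_L ≈ 17.5 + j33.3 Ω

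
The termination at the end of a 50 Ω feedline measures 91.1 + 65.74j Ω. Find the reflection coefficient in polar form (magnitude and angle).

Γ = (Z_L − Z_0)/(Z_L + Z_0) = (41.1 + j65.74)/(141.1 + j65.74)
|Γ| = 77.5/156 = 0.498

Γ ≈ 0.498 ∠ 33°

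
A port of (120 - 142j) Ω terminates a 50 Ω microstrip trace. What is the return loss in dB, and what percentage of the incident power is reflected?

Γ = (70 − j142)/(170 − j142), |Γ| = 0.715
RL = −20·log₁₀(0.715) = 2.92 dB
P_refl/P_inc = |Γ|² = 0.511

RL ≈ 2.92 dB; 51.1% of incident power reflected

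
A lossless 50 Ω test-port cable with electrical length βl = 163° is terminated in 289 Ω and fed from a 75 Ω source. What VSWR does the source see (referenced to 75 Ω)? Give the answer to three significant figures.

tan(βl) = -0.306
Z_in = Z_0·(Z_L + jZ_0·tanβl)/(Z_0 + jZ_L·tanβl) = 76.7 + j120 Ω
Γ_s = (Z_in − Z_s)/(Z_in + Z_s) = (1.65 + j120)/(152 + j120), |Γ_s| = 0.621
VSWR = (1 + |Γ_s|)/(1 − |Γ_s|)

VSWR ≈ 4.28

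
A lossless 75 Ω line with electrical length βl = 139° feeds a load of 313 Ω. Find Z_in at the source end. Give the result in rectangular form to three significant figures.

Z_in ≈ 38.8 + j75.6 Ω

tan(βl) = tan(139°) = -0.869
Z_in = Z_0·(Z_L + jZ_0·tanβl)/(Z_0 + jZ_L·tanβl)
     = 75·(313 − j65.2)/(75 − j272)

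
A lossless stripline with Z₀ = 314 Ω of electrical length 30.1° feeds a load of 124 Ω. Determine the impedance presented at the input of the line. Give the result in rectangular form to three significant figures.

tan(βl) = tan(30.1°) = 0.58
Z_in = Z_0·(Z_L + jZ_0·tanβl)/(Z_0 + jZ_L·tanβl)
     = 314·(124 + j182)/(314 + j71.9)

Z_in ≈ 157 + j146 Ω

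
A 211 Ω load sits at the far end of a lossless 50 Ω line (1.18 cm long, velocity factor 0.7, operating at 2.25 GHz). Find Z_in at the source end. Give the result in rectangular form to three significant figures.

λ = v/f = 0.7·c / 2.25 GHz = 0.0933 m
βl = 2π·l/λ = 2π × 0.126 = 45.5°
tan(βl) = tan(45.5°) = 1.02
Z_in = Z_0·(Z_L + jZ_0·tanβl)/(Z_0 + jZ_L·tanβl)
     = 50·(211 + j50.9)/(50 + j215)

Z_in ≈ 22.1 − j44 Ω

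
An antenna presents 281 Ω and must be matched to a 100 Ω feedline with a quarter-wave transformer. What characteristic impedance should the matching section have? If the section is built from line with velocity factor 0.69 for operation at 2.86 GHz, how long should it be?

Z_qwt = √(Z_0·R_L) = √(100 × 281) = √28100
λ = 0.69·c/f = 0.0724 m, so l = λ/4 = 0.0181 m

Z_qwt ≈ 168 Ω; length ≈ 1.81 cm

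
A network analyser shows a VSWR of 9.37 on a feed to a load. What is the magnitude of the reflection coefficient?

|Γ| = (S − 1)/(S + 1) = (9.37 − 1)/(9.37 + 1) = 8.37/10.4

|Γ| ≈ 0.807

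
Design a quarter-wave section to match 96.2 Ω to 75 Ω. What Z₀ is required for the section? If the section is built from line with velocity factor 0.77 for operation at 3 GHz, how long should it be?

Z_qwt ≈ 84.9 Ω; length ≈ 1.93 cm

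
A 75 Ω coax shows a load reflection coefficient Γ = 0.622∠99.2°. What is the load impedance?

Z_L = Z_0·(1 + Γ)/(1 − Γ) = 75·(0.901 + j0.614)/(1.1 − j0.614)

Z_L ≈ 29 + j58.1 Ω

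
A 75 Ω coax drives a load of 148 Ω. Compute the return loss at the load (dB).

Γ = (148 − 75)/(148 + 75) = 0.327
RL = −20·log₁₀|Γ| = −20·log₁₀(0.327)

RL ≈ 9.7 dB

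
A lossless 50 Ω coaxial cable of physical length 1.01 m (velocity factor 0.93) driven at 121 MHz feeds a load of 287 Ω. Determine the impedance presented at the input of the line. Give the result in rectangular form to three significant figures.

λ = v/f = 0.93·c / 121 MHz = 2.31 m
βl = 2π·l/λ = 2π × 0.438 = 158°
tan(βl) = tan(158°) = -0.41
Z_in = Z_0·(Z_L + jZ_0·tanβl)/(Z_0 + jZ_L·tanβl)
     = 50·(287 − j20.5)/(50 − j118)

Z_in ≈ 51.2 + j100 Ω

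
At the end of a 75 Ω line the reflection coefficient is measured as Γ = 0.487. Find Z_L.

Z_L ≈ 217 Ω

Z_L = Z_0·(1 + Γ)/(1 − Γ) = 75·(1.49)/(0.513)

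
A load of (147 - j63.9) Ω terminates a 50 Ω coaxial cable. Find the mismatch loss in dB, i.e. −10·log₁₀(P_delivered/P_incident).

Γ = (97 − j63.9)/(197 − j63.9), |Γ| = 0.561
|Γ|² = 0.315, so P_del/P_inc = 1 − |Γ|² = 0.685
ML = −10·log₁₀(1 − |Γ|²)

mismatch loss ≈ 1.64 dB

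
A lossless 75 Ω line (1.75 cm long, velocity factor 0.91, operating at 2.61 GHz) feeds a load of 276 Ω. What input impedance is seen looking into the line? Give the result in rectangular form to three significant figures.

λ = v/f = 0.91·c / 2.61 GHz = 0.105 m
βl = 2π·l/λ = 2π × 0.167 = 60.2°
tan(βl) = tan(60.2°) = 1.75
Z_in = Z_0·(Z_L + jZ_0·tanβl)/(Z_0 + jZ_L·tanβl)
     = 75·(276 + j131)/(75 + j483)

Z_in ≈ 26.4 − j38.8 Ω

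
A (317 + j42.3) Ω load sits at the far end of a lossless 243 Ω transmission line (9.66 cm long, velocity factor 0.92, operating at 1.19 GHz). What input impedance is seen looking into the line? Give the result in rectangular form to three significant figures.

Z_in ≈ 238 + j73.6 Ω

λ = v/f = 0.92·c / 1.19 GHz = 0.232 m
βl = 2π·l/λ = 2π × 0.416 = 150°
tan(βl) = tan(150°) = -0.579
Z_in = Z_0·(Z_L + jZ_0·tanβl)/(Z_0 + jZ_L·tanβl)
     = 243·(317 − j98.3)/(267 − j183)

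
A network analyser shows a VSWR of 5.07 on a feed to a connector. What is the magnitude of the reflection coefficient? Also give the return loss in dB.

|Γ| = (S − 1)/(S + 1) = (5.07 − 1)/(5.07 + 1) = 4.07/6.07
RL = −20·log₁₀|Γ| = −20·log₁₀(0.671)

|Γ| ≈ 0.671; return loss ≈ 3.47 dB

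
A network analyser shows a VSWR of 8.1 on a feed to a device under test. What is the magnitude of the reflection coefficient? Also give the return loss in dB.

|Γ| = (S − 1)/(S + 1) = (8.1 − 1)/(8.1 + 1) = 7.1/9.1
RL = −20·log₁₀|Γ| = −20·log₁₀(0.78)

|Γ| ≈ 0.78; return loss ≈ 2.16 dB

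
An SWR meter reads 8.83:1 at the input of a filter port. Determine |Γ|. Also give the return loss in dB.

|Γ| ≈ 0.797; return loss ≈ 1.98 dB

|Γ| = (S − 1)/(S + 1) = (8.83 − 1)/(8.83 + 1) = 7.83/9.83
RL = −20·log₁₀|Γ| = −20·log₁₀(0.797)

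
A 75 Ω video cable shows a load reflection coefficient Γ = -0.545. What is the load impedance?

Z_L = Z_0·(1 + Γ)/(1 − Γ) = 75·(0.455)/(1.54)

Z_L ≈ 22.1 Ω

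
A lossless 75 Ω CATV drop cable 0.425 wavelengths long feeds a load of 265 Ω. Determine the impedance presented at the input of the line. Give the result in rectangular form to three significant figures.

βl = 2π × 0.425 = 153°
tan(βl) = tan(153°) = -0.51
Z_in = Z_0·(Z_L + jZ_0·tanβl)/(Z_0 + jZ_L·tanβl)
     = 75·(265 − j38.2)/(75 − j135)

Z_in ≈ 78.7 + j103 Ω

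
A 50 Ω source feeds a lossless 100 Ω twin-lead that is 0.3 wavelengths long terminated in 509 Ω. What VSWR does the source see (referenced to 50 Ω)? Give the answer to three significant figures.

VSWR ≈ 3.34

βl = 2π × 0.3 = 108°
tan(βl) = -3.08
Z_in = Z_0·(Z_L + jZ_0·tanβl)/(Z_0 + jZ_L·tanβl) = 21.6 + j31.1 Ω
Γ_s = (Z_in − Z_s)/(Z_in + Z_s) = (-28.4 + j31.1)/(71.6 + j31.1), |Γ_s| = 0.539
VSWR = (1 + |Γ_s|)/(1 − |Γ_s|)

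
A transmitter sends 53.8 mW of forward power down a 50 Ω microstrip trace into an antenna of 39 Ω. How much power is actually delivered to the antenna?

Γ = (39 − 50)/(39 + 50) = -0.124
|Γ|² = 0.0153
P_refl = |Γ|²·P_inc = 0.822 mW, P_del = (1 − |Γ|²)·P_inc = 53 mW

P_delivered ≈ 53 mW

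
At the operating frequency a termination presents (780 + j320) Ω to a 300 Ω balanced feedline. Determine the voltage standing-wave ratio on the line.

VSWR ≈ 3.1

Γ = (Z_L − Z_0)/(Z_L + Z_0) = (480 + j320)/(1080 + j320)
|Γ| = 577/1130 = 0.512
VSWR = (1 + |Γ|)/(1 − |Γ|) = 1.51/0.488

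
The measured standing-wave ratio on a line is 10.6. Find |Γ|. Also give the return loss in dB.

|Γ| ≈ 0.828; return loss ≈ 1.64 dB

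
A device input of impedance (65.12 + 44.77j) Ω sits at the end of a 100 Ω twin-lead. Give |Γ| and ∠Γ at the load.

Γ ≈ 0.332 ∠ 113°

Γ = (Z_L − Z_0)/(Z_L + Z_0) = (-34.88 + j44.77)/(165.1 + j44.77)
|Γ| = 56.8/171 = 0.332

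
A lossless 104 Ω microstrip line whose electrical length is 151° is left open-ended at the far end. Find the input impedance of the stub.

Z_in ≈ +j188 Ω

tan(βl) = -0.554
For an open-ended stub, Z_in = −jZ_0·cot(βl) = −jZ_0/tan(βl)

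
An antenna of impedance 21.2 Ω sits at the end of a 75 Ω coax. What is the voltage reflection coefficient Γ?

Γ = (Z_L − Z_0)/(Z_L + Z_0) = (21.2 − 75)/(21.2 + 75) = -53.8/96.2

Γ = -0.559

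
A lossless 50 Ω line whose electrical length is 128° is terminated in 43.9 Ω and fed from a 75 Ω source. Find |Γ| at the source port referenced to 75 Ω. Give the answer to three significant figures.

|Γ| ≈ 0.195

tan(βl) = -1.28
Z_in = Z_0·(Z_L + jZ_0·tanβl)/(Z_0 + jZ_L·tanβl) = 51.2 − j6.48 Ω
Γ_s = (Z_in − Z_s)/(Z_in + Z_s) = (-23.8 − j6.48)/(126 − j6.48), |Γ_s| = 0.195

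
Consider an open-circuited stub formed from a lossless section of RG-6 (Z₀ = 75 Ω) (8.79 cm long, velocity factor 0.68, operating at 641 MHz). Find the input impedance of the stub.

Z_in ≈ +j12.5 Ω

λ = v/f = 0.68·c / 641 MHz = 0.318 m
βl = 2π·l/λ = 2π × 0.276 = 99.4°
tan(βl) = -6.02
For an open-circuited stub, Z_in = −jZ_0·cot(βl) = −jZ_0/tan(βl)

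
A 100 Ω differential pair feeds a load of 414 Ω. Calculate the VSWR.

Γ = (414 − 100)/(414 + 100) = 0.611
VSWR = (1 + 0.611)/(1 − 0.611)

VSWR ≈ 4.14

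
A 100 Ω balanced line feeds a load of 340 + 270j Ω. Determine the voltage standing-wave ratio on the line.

Γ = (Z_L − Z_0)/(Z_L + Z_0) = (240 + j270)/(440 + j270)
|Γ| = 361/516 = 0.7
VSWR = (1 + |Γ|)/(1 − |Γ|) = 1.7/0.3

VSWR ≈ 5.66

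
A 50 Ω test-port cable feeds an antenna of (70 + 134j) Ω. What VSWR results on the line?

VSWR ≈ 7.1

Γ = (Z_L − Z_0)/(Z_L + Z_0) = (20 + j134)/(120 + j134)
|Γ| = 135/180 = 0.753
VSWR = (1 + |Γ|)/(1 − |Γ|) = 1.75/0.247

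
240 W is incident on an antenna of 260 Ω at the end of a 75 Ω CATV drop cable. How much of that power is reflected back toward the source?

P_reflected ≈ 73.2 W

Γ = (260 − 75)/(260 + 75) = 0.552
|Γ|² = 0.305
P_refl = |Γ|²·P_inc = 73.2 W, P_del = (1 − |Γ|²)·P_inc = 167 W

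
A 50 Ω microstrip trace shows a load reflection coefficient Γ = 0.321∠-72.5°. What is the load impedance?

Z_L = Z_0·(1 + Γ)/(1 − Γ) = 50·(1.1 − j0.306)/(0.903 + j0.306)

Z_L ≈ 49.3 − j33.6 Ω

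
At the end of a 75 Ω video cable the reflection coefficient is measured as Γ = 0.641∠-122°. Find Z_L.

Z_L ≈ 21.1 − j39 Ω

Z_L = Z_0·(1 + Γ)/(1 − Γ) = 75·(0.66 − j0.544)/(1.34 + j0.544)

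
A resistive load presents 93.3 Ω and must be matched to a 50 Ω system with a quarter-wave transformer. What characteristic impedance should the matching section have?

Z_qwt ≈ 68.3 Ω

Z_qwt = √(Z_0·R_L) = √(50 × 93.3) = √4665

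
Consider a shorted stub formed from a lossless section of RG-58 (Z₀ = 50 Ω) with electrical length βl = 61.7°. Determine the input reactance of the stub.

tan(βl) = 1.86
For a shorted stub, Z_in = jZ_0·tan(βl)

X_in ≈ 92.9 Ω (inductive)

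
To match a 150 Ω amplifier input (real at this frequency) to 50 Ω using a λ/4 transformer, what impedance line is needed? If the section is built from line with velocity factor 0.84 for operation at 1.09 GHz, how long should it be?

Z_qwt = √(Z_0·R_L) = √(50 × 150) = √7500
λ = 0.84·c/f = 0.231 m, so l = λ/4 = 0.0578 m

Z_qwt ≈ 86.6 Ω; length ≈ 5.78 cm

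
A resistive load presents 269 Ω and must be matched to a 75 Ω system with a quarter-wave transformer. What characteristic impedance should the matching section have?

Z_qwt ≈ 142 Ω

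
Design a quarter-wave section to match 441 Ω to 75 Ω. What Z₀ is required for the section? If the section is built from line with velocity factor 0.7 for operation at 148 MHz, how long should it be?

Z_qwt = √(Z_0·R_L) = √(75 × 441) = √33080
λ = 0.7·c/f = 1.42 m, so l = λ/4 = 0.355 m

Z_qwt ≈ 182 Ω; length ≈ 35.5 cm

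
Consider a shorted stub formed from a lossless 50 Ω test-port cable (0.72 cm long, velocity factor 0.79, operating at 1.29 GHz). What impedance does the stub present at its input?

λ = v/f = 0.79·c / 1.29 GHz = 0.184 m
βl = 2π·l/λ = 2π × 0.0392 = 14.1°
tan(βl) = 0.251
For a shorted stub, Z_in = jZ_0·tan(βl)

Z_in ≈ +j12.6 Ω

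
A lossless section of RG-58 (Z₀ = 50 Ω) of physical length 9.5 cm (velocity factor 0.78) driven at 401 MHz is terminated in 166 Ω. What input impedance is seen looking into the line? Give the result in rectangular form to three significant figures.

Z_in ≈ 20 − j26.8 Ω

λ = v/f = 0.78·c / 401 MHz = 0.584 m
βl = 2π·l/λ = 2π × 0.163 = 58.6°
tan(βl) = tan(58.6°) = 1.64
Z_in = Z_0·(Z_L + jZ_0·tanβl)/(Z_0 + jZ_L·tanβl)
     = 50·(166 + j81.9)/(50 + j272)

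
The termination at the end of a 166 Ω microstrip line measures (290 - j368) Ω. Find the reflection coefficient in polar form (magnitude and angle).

Γ ≈ 0.663 ∠ -32.5°

Γ = (Z_L − Z_0)/(Z_L + Z_0) = (124 − j368)/(456 − j368)
|Γ| = 388/586 = 0.663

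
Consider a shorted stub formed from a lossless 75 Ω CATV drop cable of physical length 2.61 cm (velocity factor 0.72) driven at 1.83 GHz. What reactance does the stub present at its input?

λ = v/f = 0.72·c / 1.83 GHz = 0.118 m
βl = 2π·l/λ = 2π × 0.221 = 79.6°
tan(βl) = 5.45
For a shorted stub, Z_in = jZ_0·tan(βl)

X_in ≈ 409 Ω (inductive)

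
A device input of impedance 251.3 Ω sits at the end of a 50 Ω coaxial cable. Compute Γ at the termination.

Γ = 0.668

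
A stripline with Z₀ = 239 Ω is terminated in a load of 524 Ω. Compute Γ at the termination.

Γ = 0.374

Γ = (Z_L − Z_0)/(Z_L + Z_0) = (524 − 239)/(524 + 239) = 285/763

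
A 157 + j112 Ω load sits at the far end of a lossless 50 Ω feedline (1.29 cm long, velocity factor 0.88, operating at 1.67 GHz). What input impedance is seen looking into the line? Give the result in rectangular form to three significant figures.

Z_in ≈ 64.8 − j98.4 Ω

λ = v/f = 0.88·c / 1.67 GHz = 0.158 m
βl = 2π·l/λ = 2π × 0.0816 = 29.4°
tan(βl) = tan(29.4°) = 0.563
Z_in = Z_0·(Z_L + jZ_0·tanβl)/(Z_0 + jZ_L·tanβl)
     = 50·(157 + j140)/(-13 + j88.4)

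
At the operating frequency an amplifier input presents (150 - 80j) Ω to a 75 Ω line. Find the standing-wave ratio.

VSWR ≈ 2.7

Γ = (Z_L − Z_0)/(Z_L + Z_0) = (75 − j80)/(225 − j80)
|Γ| = 110/239 = 0.459
VSWR = (1 + |Γ|)/(1 − |Γ|) = 1.46/0.541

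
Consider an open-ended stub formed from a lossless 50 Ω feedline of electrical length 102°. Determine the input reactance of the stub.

X_in ≈ 10.6 Ω (inductive)

tan(βl) = -4.7
For an open-ended stub, Z_in = −jZ_0·cot(βl) = −jZ_0/tan(βl)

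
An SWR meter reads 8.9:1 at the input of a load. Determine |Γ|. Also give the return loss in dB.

|Γ| ≈ 0.798; return loss ≈ 1.96 dB

|Γ| = (S − 1)/(S + 1) = (8.9 − 1)/(8.9 + 1) = 7.9/9.9
RL = −20·log₁₀|Γ| = −20·log₁₀(0.798)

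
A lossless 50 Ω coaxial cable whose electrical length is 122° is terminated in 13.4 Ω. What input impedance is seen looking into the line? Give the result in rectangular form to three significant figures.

Z_in ≈ 40.3 − j62.7 Ω

tan(βl) = tan(122°) = -1.6
Z_in = Z_0·(Z_L + jZ_0·tanβl)/(Z_0 + jZ_L·tanβl)
     = 50·(13.4 − j80)/(50 − j21.4)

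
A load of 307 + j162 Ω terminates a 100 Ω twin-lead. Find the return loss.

RL ≈ 4.44 dB

Γ = (207 + j162)/(407 + j162), |Γ| = 0.6
RL = −20·log₁₀|Γ| = −20·log₁₀(0.6)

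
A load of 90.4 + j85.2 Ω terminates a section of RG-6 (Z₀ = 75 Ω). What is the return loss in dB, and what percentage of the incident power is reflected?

Γ = (15.4 + j85.2)/(165.4 + j85.2), |Γ| = 0.465
RL = −20·log₁₀(0.465) = 6.64 dB
P_refl/P_inc = |Γ|² = 0.217

RL ≈ 6.64 dB; 21.7% of incident power reflected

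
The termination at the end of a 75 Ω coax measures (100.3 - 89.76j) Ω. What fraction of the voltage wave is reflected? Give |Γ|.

Γ = (Z_L − Z_0)/(Z_L + Z_0) = (25.3 − j89.76)/(175.3 − j89.76)
|Γ| = 93.3/197

|Γ| ≈ 0.474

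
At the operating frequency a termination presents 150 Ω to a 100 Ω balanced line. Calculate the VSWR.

VSWR ≈ 1.5

Γ = (150 − 100)/(150 + 100) = 0.2
VSWR = (1 + 0.2)/(1 − 0.2)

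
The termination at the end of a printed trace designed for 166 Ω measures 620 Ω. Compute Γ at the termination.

Γ = 0.578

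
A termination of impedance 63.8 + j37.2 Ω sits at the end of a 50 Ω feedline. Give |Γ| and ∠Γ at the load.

Γ ≈ 0.331 ∠ 51.5°

Γ = (Z_L − Z_0)/(Z_L + Z_0) = (13.8 + j37.2)/(113.8 + j37.2)
|Γ| = 39.7/120 = 0.331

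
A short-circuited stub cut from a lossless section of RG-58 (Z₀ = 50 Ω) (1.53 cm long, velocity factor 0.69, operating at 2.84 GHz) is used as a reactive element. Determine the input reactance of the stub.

X_in ≈ 194 Ω (inductive)

λ = v/f = 0.69·c / 2.84 GHz = 0.0729 m
βl = 2π·l/λ = 2π × 0.21 = 75.6°
tan(βl) = 3.89
For a short-circuited stub, Z_in = jZ_0·tan(βl)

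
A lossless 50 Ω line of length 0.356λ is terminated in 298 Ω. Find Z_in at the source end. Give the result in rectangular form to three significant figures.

Z_in ≈ 13.3 + j37.5 Ω

βl = 2π × 0.356 = 128°
tan(βl) = tan(128°) = -1.27
Z_in = Z_0·(Z_L + jZ_0·tanβl)/(Z_0 + jZ_L·tanβl)
     = 50·(298 − j63.6)/(50 − j379)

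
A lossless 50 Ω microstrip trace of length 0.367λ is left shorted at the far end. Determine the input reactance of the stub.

X_in ≈ -55.3 Ω (capacitive)

βl = 2π × 0.367 = 132°
tan(βl) = -1.11
For a shorted stub, Z_in = jZ_0·tan(βl)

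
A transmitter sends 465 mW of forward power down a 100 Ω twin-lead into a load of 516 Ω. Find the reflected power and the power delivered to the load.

P_reflected ≈ 212 mW; P_delivered ≈ 253 mW

Γ = (516 − 100)/(516 + 100) = 0.675
|Γ|² = 0.456
P_refl = |Γ|²·P_inc = 212 mW, P_del = (1 − |Γ|²)·P_inc = 253 mW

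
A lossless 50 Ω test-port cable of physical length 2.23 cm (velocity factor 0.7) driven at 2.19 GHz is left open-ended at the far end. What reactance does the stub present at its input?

X_in ≈ -5.5 Ω (capacitive)

λ = v/f = 0.7·c / 2.19 GHz = 0.0959 m
βl = 2π·l/λ = 2π × 0.233 = 83.7°
tan(βl) = 9.09
For an open-ended stub, Z_in = −jZ_0·cot(βl) = −jZ_0/tan(βl)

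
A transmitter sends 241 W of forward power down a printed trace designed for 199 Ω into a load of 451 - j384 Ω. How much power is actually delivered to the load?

P_delivered ≈ 152 W

|Γ| = |(252 − j384)/(650 − j384)| = 0.608
|Γ|² = 0.37
P_refl = |Γ|²·P_inc = 89.2 W, P_del = (1 − |Γ|²)·P_inc = 152 W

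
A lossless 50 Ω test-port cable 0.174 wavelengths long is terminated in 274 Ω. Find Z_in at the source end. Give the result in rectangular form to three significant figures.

Z_in ≈ 11.5 − j24.8 Ω

βl = 2π × 0.174 = 62.6°
tan(βl) = tan(62.6°) = 1.93
Z_in = Z_0·(Z_L + jZ_0·tanβl)/(Z_0 + jZ_L·tanβl)
     = 50·(274 + j96.6)/(50 + j530)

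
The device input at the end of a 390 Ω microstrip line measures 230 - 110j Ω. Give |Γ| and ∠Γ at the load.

Γ ≈ 0.308 ∠ -135°

Γ = (Z_L − Z_0)/(Z_L + Z_0) = (-160 − j110)/(620 − j110)
|Γ| = 194/630 = 0.308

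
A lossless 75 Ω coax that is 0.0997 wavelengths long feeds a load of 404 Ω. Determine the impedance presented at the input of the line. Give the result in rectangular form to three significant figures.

Z_in ≈ 38 − j93.9 Ω

βl = 2π × 0.0997 = 35.9°
tan(βl) = tan(35.9°) = 0.724
Z_in = Z_0·(Z_L + jZ_0·tanβl)/(Z_0 + jZ_L·tanβl)
     = 75·(404 + j54.3)/(75 + j292)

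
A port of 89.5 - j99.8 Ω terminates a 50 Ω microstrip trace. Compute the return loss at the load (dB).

Γ = (39.5 − j99.8)/(139.5 − j99.8), |Γ| = 0.626
RL = −20·log₁₀|Γ| = −20·log₁₀(0.626)

RL ≈ 4.07 dB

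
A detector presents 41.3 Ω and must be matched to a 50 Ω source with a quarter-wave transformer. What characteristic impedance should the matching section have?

Z_qwt ≈ 45.4 Ω

Z_qwt = √(Z_0·R_L) = √(50 × 41.3) = √2065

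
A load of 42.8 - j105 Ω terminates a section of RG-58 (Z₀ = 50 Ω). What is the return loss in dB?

RL ≈ 2.49 dB

Γ = (-7.2 − j105)/(92.8 − j105), |Γ| = 0.751
RL = −20·log₁₀|Γ| = −20·log₁₀(0.751)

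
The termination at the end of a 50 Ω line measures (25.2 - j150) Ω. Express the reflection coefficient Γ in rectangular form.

Γ = (Z_L − Z_0)/(Z_L + Z_0) = (-24.8 − j150)/(75.2 − j150)

Γ ≈ 0.733 − j0.533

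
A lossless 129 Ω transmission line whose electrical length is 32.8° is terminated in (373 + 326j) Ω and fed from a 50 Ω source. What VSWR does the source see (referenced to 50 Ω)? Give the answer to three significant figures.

tan(βl) = 0.644
Z_in = Z_0·(Z_L + jZ_0·tanβl)/(Z_0 + jZ_L·tanβl) = 136 − j246 Ω
Γ_s = (Z_in − Z_s)/(Z_in + Z_s) = (86.5 − j246)/(186 − j246), |Γ_s| = 0.845
VSWR = (1 + |Γ_s|)/(1 − |Γ_s|)

VSWR ≈ 11.9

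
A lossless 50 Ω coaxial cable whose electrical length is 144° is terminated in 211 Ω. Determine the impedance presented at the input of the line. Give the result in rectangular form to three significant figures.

tan(βl) = tan(144°) = -0.727
Z_in = Z_0·(Z_L + jZ_0·tanβl)/(Z_0 + jZ_L·tanβl)
     = 50·(211 − j36.3)/(50 − j153)

Z_in ≈ 31 + j58.7 Ω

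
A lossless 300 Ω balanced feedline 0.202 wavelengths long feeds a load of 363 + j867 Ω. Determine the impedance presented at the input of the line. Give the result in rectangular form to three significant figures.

Z_in ≈ 49.1 − j198 Ω

βl = 2π × 0.202 = 72.7°
tan(βl) = tan(72.7°) = 3.21
Z_in = Z_0·(Z_L + jZ_0·tanβl)/(Z_0 + jZ_L·tanβl)
     = 300·(363 + j1830)/(-2490 + j1170)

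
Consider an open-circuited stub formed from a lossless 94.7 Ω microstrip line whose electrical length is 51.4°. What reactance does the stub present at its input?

tan(βl) = 1.25
For an open-circuited stub, Z_in = −jZ_0·cot(βl) = −jZ_0/tan(βl)

X_in ≈ -75.6 Ω (capacitive)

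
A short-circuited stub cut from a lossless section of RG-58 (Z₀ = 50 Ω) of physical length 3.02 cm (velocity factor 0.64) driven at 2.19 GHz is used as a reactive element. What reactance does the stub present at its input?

X_in ≈ -74.1 Ω (capacitive)

λ = v/f = 0.64·c / 2.19 GHz = 0.0877 m
βl = 2π·l/λ = 2π × 0.344 = 124°
tan(βl) = -1.48
For a short-circuited stub, Z_in = jZ_0·tan(βl)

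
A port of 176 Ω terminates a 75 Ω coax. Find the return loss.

RL ≈ 7.91 dB

Γ = (176 − 75)/(176 + 75) = 0.402
RL = −20·log₁₀|Γ| = −20·log₁₀(0.402)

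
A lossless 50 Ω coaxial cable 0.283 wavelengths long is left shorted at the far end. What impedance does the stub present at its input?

βl = 2π × 0.283 = 102°
tan(βl) = -4.75
For a shorted stub, Z_in = jZ_0·tan(βl)

Z_in ≈ −j238 Ω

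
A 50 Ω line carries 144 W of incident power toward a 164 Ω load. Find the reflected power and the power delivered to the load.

P_reflected ≈ 40.9 W; P_delivered ≈ 103 W

Γ = (164 − 50)/(164 + 50) = 0.533
|Γ|² = 0.284
P_refl = |Γ|²·P_inc = 40.9 W, P_del = (1 − |Γ|²)·P_inc = 103 W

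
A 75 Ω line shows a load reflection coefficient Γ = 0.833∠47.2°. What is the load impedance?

Z_L = Z_0·(1 + Γ)/(1 − Γ) = 75·(1.57 + j0.611)/(0.434 − j0.611)

Z_L ≈ 40.9 + j163 Ω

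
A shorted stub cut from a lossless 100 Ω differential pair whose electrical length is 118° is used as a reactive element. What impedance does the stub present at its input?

tan(βl) = -1.88
For a shorted stub, Z_in = jZ_0·tan(βl)

Z_in ≈ −j188 Ω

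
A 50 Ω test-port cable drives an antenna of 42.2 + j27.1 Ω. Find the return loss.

Γ = (-7.8 + j27.1)/(92.2 + j27.1), |Γ| = 0.293
RL = −20·log₁₀|Γ| = −20·log₁₀(0.293)

RL ≈ 10.6 dB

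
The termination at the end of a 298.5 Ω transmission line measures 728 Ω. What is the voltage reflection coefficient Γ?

Γ = 0.418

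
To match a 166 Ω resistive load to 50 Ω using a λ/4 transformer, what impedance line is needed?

Z_qwt = √(Z_0·R_L) = √(50 × 166) = √8300

Z_qwt ≈ 91.1 Ω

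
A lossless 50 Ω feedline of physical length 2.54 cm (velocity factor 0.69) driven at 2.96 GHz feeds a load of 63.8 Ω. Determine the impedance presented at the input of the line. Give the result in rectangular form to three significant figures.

λ = v/f = 0.69·c / 2.96 GHz = 0.0699 m
βl = 2π·l/λ = 2π × 0.363 = 131°
tan(βl) = tan(131°) = -1.16
Z_in = Z_0·(Z_L + jZ_0·tanβl)/(Z_0 + jZ_L·tanβl)
     = 50·(63.8 − j58)/(50 − j74)

Z_in ≈ 46.9 + j11.4 Ω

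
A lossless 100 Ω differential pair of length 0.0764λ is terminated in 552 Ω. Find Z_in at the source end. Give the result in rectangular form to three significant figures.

βl = 2π × 0.0764 = 27.5°
tan(βl) = tan(27.5°) = 0.521
Z_in = Z_0·(Z_L + jZ_0·tanβl)/(Z_0 + jZ_L·tanβl)
     = 100·(552 + j52.1)/(100 + j287)

Z_in ≈ 75.8 − j166 Ω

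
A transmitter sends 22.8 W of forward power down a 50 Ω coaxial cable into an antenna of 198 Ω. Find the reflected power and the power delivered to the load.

P_reflected ≈ 8.12 W; P_delivered ≈ 14.7 W

Γ = (198 − 50)/(198 + 50) = 0.597
|Γ|² = 0.356
P_refl = |Γ|²·P_inc = 8.12 W, P_del = (1 − |Γ|²)·P_inc = 14.7 W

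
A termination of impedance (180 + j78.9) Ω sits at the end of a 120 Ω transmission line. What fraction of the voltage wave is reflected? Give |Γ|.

Γ = (Z_L − Z_0)/(Z_L + Z_0) = (60 + j78.9)/(300 + j78.9)
|Γ| = 99.1/310

|Γ| ≈ 0.32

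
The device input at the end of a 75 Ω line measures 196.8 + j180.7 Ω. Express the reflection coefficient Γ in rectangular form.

Γ ≈ 0.617 + j0.254

Γ = (Z_L − Z_0)/(Z_L + Z_0) = (121.8 + j180.7)/(271.8 + j180.7)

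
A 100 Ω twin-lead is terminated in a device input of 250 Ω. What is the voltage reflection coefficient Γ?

Γ = 0.429

Γ = (Z_L − Z_0)/(Z_L + Z_0) = (250 − 100)/(250 + 100) = 150/350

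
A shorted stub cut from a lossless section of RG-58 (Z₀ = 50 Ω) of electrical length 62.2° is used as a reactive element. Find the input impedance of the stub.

tan(βl) = 1.9
For a shorted stub, Z_in = jZ_0·tan(βl)

Z_in ≈ +j94.8 Ω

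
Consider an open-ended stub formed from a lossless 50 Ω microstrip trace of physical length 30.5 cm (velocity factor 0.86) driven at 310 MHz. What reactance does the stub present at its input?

λ = v/f = 0.86·c / 310 MHz = 0.832 m
βl = 2π·l/λ = 2π × 0.366 = 132°
tan(βl) = -1.11
For an open-ended stub, Z_in = −jZ_0·cot(βl) = −jZ_0/tan(βl)

X_in ≈ 44.9 Ω (inductive)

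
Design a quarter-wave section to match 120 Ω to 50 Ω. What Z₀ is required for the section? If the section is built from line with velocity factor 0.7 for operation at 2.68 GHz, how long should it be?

Z_qwt ≈ 77.5 Ω; length ≈ 1.96 cm

Z_qwt = √(Z_0·R_L) = √(50 × 120) = √6000
λ = 0.7·c/f = 0.0784 m, so l = λ/4 = 0.0196 m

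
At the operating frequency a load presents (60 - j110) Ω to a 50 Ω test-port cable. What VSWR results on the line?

Γ = (Z_L − Z_0)/(Z_L + Z_0) = (10 − j110)/(110 − j110)
|Γ| = 110/156 = 0.71
VSWR = (1 + |Γ|)/(1 − |Γ|) = 1.71/0.29

VSWR ≈ 5.9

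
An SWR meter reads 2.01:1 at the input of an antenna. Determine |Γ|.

|Γ| ≈ 0.336

|Γ| = (S − 1)/(S + 1) = (2.01 − 1)/(2.01 + 1) = 1.01/3.01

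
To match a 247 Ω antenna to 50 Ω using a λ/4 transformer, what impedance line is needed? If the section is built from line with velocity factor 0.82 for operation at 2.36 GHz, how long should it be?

Z_qwt = √(Z_0·R_L) = √(50 × 247) = √12350
λ = 0.82·c/f = 0.104 m, so l = λ/4 = 0.0261 m

Z_qwt ≈ 111 Ω; length ≈ 2.61 cm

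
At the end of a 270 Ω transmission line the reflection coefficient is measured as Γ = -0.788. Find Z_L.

Z_L ≈ 32 Ω

Z_L = Z_0·(1 + Γ)/(1 − Γ) = 270·(0.212)/(1.79)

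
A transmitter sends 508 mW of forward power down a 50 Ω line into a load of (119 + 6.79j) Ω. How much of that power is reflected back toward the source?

|Γ| = |(69 + j6.79)/(169 + j6.79)| = 0.41
|Γ|² = 0.168
P_refl = |Γ|²·P_inc = 85.4 mW, P_del = (1 − |Γ|²)·P_inc = 423 mW

P_reflected ≈ 85.4 mW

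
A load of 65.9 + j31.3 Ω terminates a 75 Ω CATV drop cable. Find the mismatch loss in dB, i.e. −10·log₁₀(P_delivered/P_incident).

Γ = (-9.1 + j31.3)/(140.9 + j31.3), |Γ| = 0.226
|Γ|² = 0.051, so P_del/P_inc = 1 − |Γ|² = 0.949
ML = −10·log₁₀(1 − |Γ|²)

mismatch loss ≈ 0.227 dB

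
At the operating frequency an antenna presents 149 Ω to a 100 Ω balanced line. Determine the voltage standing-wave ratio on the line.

VSWR ≈ 1.49

Γ = (149 − 100)/(149 + 100) = 0.197
VSWR = (1 + 0.197)/(1 − 0.197)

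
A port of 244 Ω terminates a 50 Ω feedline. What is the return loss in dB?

Γ = (244 − 50)/(244 + 50) = 0.66
RL = −20·log₁₀|Γ| = −20·log₁₀(0.66)

RL ≈ 3.61 dB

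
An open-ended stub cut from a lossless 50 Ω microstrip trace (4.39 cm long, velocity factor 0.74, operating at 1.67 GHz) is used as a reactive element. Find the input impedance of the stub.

λ = v/f = 0.74·c / 1.67 GHz = 0.133 m
βl = 2π·l/λ = 2π × 0.33 = 119°
tan(βl) = -1.81
For an open-ended stub, Z_in = −jZ_0·cot(βl) = −jZ_0/tan(βl)

Z_in ≈ +j27.6 Ω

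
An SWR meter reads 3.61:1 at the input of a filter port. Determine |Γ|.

|Γ| ≈ 0.566

|Γ| = (S − 1)/(S + 1) = (3.61 − 1)/(3.61 + 1) = 2.61/4.61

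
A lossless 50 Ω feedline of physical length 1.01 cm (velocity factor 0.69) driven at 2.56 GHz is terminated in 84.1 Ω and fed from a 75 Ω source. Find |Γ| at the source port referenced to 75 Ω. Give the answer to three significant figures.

λ = v/f = 0.69·c / 2.56 GHz = 0.0809 m
βl = 2π·l/λ = 2π × 0.125 = 45°
tan(βl) = 0.999
Z_in = Z_0·(Z_L + jZ_0·tanβl)/(Z_0 + jZ_L·tanβl) = 44 − j23.9 Ω
Γ_s = (Z_in − Z_s)/(Z_in + Z_s) = (-31 − j23.9)/(119 − j23.9), |Γ_s| = 0.323

|Γ| ≈ 0.323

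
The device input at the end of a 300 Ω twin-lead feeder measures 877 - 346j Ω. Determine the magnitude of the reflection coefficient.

|Γ| ≈ 0.548

Γ = (Z_L − Z_0)/(Z_L + Z_0) = (577 − j346)/(1177 − j346)
|Γ| = 673/1230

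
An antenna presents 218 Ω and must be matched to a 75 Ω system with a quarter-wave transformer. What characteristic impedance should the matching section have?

Z_qwt ≈ 128 Ω

Z_qwt = √(Z_0·R_L) = √(75 × 218) = √16350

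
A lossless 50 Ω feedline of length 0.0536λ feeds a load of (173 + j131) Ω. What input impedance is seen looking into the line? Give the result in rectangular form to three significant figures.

βl = 2π × 0.0536 = 19.3°
tan(βl) = tan(19.3°) = 0.35
Z_in = Z_0·(Z_L + jZ_0·tanβl)/(Z_0 + jZ_L·tanβl)
     = 50·(173 + j149)/(4.13 + j60.6)

Z_in ≈ 132 − j134 Ω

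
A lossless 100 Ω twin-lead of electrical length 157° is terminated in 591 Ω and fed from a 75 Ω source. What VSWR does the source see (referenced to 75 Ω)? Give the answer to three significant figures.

tan(βl) = -0.424
Z_in = Z_0·(Z_L + jZ_0·tanβl)/(Z_0 + jZ_L·tanβl) = 95.6 + j197 Ω
Γ_s = (Z_in − Z_s)/(Z_in + Z_s) = (20.6 + j197)/(171 + j197), |Γ_s| = 0.761
VSWR = (1 + |Γ_s|)/(1 − |Γ_s|)

VSWR ≈ 7.36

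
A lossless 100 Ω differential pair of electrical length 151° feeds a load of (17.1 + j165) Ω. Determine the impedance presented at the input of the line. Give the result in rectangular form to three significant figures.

tan(βl) = tan(151°) = -0.554
Z_in = Z_0·(Z_L + jZ_0·tanβl)/(Z_0 + jZ_L·tanβl)
     = 100·(17.1 + j110)/(191 − j9.48)

Z_in ≈ 6.08 + j57.5 Ω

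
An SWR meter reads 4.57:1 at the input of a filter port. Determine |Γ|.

|Γ| ≈ 0.641

|Γ| = (S − 1)/(S + 1) = (4.57 − 1)/(4.57 + 1) = 3.57/5.57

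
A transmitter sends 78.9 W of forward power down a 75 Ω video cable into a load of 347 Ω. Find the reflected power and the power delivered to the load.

Γ = (347 − 75)/(347 + 75) = 0.645
|Γ|² = 0.415
P_refl = |Γ|²·P_inc = 32.8 W, P_del = (1 − |Γ|²)·P_inc = 46.1 W

P_reflected ≈ 32.8 W; P_delivered ≈ 46.1 W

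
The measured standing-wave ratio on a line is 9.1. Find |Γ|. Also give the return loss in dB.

|Γ| ≈ 0.802; return loss ≈ 1.92 dB

|Γ| = (S − 1)/(S + 1) = (9.1 − 1)/(9.1 + 1) = 8.1/10.1
RL = −20·log₁₀|Γ| = −20·log₁₀(0.802)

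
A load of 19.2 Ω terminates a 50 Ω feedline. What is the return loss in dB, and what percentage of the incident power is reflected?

Γ = (19.2 − 50)/(19.2 + 50) = -0.445
RL = −20·log₁₀(0.445) = 7.03 dB
P_refl/P_inc = |Γ|² = 0.198

RL ≈ 7.03 dB; 19.8% of incident power reflected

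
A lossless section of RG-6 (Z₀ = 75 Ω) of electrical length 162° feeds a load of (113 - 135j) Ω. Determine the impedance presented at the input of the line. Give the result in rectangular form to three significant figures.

Z_in ≈ 303 − j26.3 Ω

tan(βl) = tan(162°) = -0.325
Z_in = Z_0·(Z_L + jZ_0·tanβl)/(Z_0 + jZ_L·tanβl)
     = 75·(113 − j159)/(31.1 − j36.7)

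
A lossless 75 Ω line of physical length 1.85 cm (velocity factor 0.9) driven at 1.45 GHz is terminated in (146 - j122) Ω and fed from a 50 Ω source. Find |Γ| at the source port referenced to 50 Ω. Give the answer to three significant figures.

|Γ| ≈ 0.562

λ = v/f = 0.9·c / 1.45 GHz = 0.186 m
βl = 2π·l/λ = 2π × 0.0994 = 35.8°
tan(βl) = 0.72
Z_in = Z_0·(Z_L + jZ_0·tanβl)/(Z_0 + jZ_L·tanβl) = 33.2 − j52.7 Ω
Γ_s = (Z_in − Z_s)/(Z_in + Z_s) = (-16.8 − j52.7)/(83.2 − j52.7), |Γ_s| = 0.562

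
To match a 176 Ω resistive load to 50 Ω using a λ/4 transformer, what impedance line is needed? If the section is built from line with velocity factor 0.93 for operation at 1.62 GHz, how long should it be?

Z_qwt ≈ 93.8 Ω; length ≈ 4.31 cm

Z_qwt = √(Z_0·R_L) = √(50 × 176) = √8800
λ = 0.93·c/f = 0.172 m, so l = λ/4 = 0.0431 m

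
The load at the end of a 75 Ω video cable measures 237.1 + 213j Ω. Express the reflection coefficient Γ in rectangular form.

Γ ≈ 0.672 + j0.224

Γ = (Z_L − Z_0)/(Z_L + Z_0) = (162.1 + j213)/(312.1 + j213)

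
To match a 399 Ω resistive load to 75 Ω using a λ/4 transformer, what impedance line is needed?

Z_qwt ≈ 173 Ω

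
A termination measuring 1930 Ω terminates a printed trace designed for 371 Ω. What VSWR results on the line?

For a purely resistive load, VSWR = R_L/Z_0 or Z_0/R_L (whichever > 1) = 1930/371

VSWR ≈ 5.2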